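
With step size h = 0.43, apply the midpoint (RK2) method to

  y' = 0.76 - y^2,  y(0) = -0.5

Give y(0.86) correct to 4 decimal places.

0.0848

Midpoint: k1 = f(x_n, y_n); k2 = f(x_n + h/2, y_n + (h/2)·k1); y_{n+1} = y_n + h·k2.
x=0.000000, y=-0.500000:
  k1 = f(0.000000, -0.500000) = 0.510000
  k2 = f(0.215000, -0.390350) = 0.607627
  y ← -0.500000 + 0.43·0.607627 = -0.238720
x=0.430000, y=-0.238720:
  k1 = f(0.430000, -0.238720) = 0.703013
  k2 = f(0.645000, -0.087573) = 0.752331
  y ← -0.238720 + 0.43·0.752331 = 0.084782
y(0.86) ≈ 0.0848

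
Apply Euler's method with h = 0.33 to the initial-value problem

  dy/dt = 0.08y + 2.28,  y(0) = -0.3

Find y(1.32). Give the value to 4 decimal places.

2.7979

Euler: y_{n+1} = y_n + h·f(t_n, y_n).
t=0.000000, y=-0.300000: f=2.256000 → y ← -0.300000 + 0.33·2.256000 = 0.444480
t=0.330000, y=0.444480: f=2.315558 → y ← 0.444480 + 0.33·2.315558 = 1.208614
t=0.660000, y=1.208614: f=2.376689 → y ← 1.208614 + 0.33·2.376689 = 1.992922
t=0.990000, y=1.992922: f=2.439434 → y ← 1.992922 + 0.33·2.439434 = 2.797935
y(1.32) ≈ 2.7979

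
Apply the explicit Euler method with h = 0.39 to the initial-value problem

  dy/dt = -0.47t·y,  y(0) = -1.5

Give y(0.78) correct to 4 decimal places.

-1.3928

Euler: y_{n+1} = y_n + h·f(t_n, y_n).
t=0.000000, y=-1.500000: f=0.000000 → y ← -1.500000 + 0.39·0.000000 = -1.500000
t=0.390000, y=-1.500000: f=0.274950 → y ← -1.500000 + 0.39·0.274950 = -1.392769
y(0.78) ≈ -1.3928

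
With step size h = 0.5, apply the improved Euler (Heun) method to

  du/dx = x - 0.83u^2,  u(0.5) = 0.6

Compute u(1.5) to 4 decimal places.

Heun: k1 = f(x_n, u_n); k2 = f(x_n + h, u_n + h·k1); u_{n+1} = u_n + (h/2)·(k1 + k2).
x=0.500000, u=0.600000:
  k1 = f(0.500000, 0.600000) = 0.201200
  k2 = f(1.000000, 0.700600) = 0.592603
  u ← 0.600000 + (0.5/2)·(0.201200 + 0.592603) = 0.798451
x=1.000000, u=0.798451:
  k1 = f(1.000000, 0.798451) = 0.470856
  k2 = f(1.500000, 1.033878) = 0.612809
  u ← 0.798451 + (0.5/2)·(0.470856 + 0.612809) = 1.069367
u(1.5) ≈ 1.0694

1.0694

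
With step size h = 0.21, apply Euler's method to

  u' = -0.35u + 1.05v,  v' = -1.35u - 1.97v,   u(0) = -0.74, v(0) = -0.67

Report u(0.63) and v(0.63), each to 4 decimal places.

-0.7243, 0.3059

Euler on (u,v): u_{n+1} = u_n + h·u', v_{n+1} = v_n + h·v'.
0.000000: (-0.740000, -0.670000); f=(-0.444500, 2.318900) → (-0.833345, -0.183031)
0.210000: (-0.833345, -0.183031); f=(0.099488, 1.485587) → (-0.812452, 0.128942)
0.420000: (-0.812452, 0.128942); f=(0.419748, 0.842795) → (-0.724305, 0.305929)
(u(0.63), v(0.63)) ≈ (-0.7243, 0.3059)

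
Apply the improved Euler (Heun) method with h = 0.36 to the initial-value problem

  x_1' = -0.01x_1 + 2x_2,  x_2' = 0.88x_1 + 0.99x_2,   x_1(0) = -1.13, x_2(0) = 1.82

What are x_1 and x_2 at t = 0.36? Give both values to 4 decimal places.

Heun on (x_1,x_2): k1 = f(t_n, state_n); k2 = f(t_n + h, state_n + h·k1); state_{n+1} = state_n + (h/2)·(k1 + k2).
0.000000: (-1.130000, 1.820000)
  k1 = (3.651300, 0.807400)
  predictor → (0.184468, 2.110664)
  k2 = (4.219483, 2.251889)
  → (0.286741, 2.370672)
(x_1(0.36), x_2(0.36)) ≈ (0.2867, 2.3707)

0.2867, 2.3707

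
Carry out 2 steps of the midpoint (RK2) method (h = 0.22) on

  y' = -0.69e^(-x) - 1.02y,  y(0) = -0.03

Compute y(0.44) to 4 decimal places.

Midpoint: k1 = f(x_n, y_n); k2 = f(x_n + h/2, y_n + (h/2)·k1); y_{n+1} = y_n + h·k2.
x=0.000000, y=-0.030000:
  k1 = f(0.000000, -0.030000) = -0.659400
  k2 = f(0.110000, -0.102534) = -0.513541
  y ← -0.030000 + 0.22·(-0.513541) = -0.142979
x=0.220000, y=-0.142979:
  k1 = f(0.220000, -0.142979) = -0.407899
  k2 = f(0.330000, -0.187848) = -0.304452
  y ← -0.142979 + 0.22·(-0.304452) = -0.209959
y(0.44) ≈ -0.2100

-0.2100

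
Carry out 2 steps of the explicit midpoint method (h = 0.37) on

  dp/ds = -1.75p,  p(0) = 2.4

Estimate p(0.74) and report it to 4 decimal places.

Midpoint: k1 = f(s_n, p_n); k2 = f(s_n + h/2, p_n + (h/2)·k1); p_{n+1} = p_n + h·k2.
s=0.000000, p=2.400000:
  k1 = f(0.000000, 2.400000) = -4.200000
  k2 = f(0.185000, 1.623000) = -2.840250
  p ← 2.400000 + 0.37·(-2.840250) = 1.349108
s=0.370000, p=1.349108:
  k1 = f(0.370000, 1.349108) = -2.360938
  k2 = f(0.555000, 0.912334) = -1.596584
  p ← 1.349108 + 0.37·(-1.596584) = 0.758371
p(0.74) ≈ 0.7584

0.7584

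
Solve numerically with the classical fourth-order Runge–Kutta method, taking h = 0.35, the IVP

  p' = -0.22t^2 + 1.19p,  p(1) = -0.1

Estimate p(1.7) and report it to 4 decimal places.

-0.6468

RK4: k1 = f(t_n, p_n); k2 = f(t_n + h/2, p_n + (h/2)·k1); k3 = f(t_n + h/2, p_n + (h/2)·k2); k4 = f(t_n + h, p_n + h·k3); p_{n+1} = p_n + (h/6)·(k1 + 2k2 + 2k3 + k4).
t=1.000000, p=-0.100000:
  k1 = f(1.000000, -0.100000) = -0.339000
  k2 = f(1.175000, -0.159325) = -0.493334
  k3 = f(1.175000, -0.186333) = -0.525474
  k4 = f(1.350000, -0.283916) = -0.738810
  p ← -0.100000 + (0.35/6)·(k1 + 2k2 + 2k3 + k4) = -0.281733
t=1.350000, p=-0.281733:
  k1 = f(1.350000, -0.281733) = -0.736213
  k2 = f(1.525000, -0.410570) = -1.000216
  k3 = f(1.525000, -0.456771) = -1.055195
  k4 = f(1.700000, -0.651052) = -1.410551
  p ← -0.281733 + (0.35/6)·(k1 + 2k2 + 2k3 + k4) = -0.646759
p(1.7) ≈ -0.6468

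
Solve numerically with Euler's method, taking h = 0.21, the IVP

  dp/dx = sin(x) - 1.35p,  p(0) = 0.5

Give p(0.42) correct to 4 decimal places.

0.3005

Euler: p_{n+1} = p_n + h·f(x_n, p_n).
x=0.000000, p=0.500000: f=-0.675000 → p ← 0.500000 + 0.21·(-0.675000) = 0.358250
x=0.210000, p=0.358250: f=-0.275178 → p ← 0.358250 + 0.21·(-0.275178) = 0.300463
p(0.42) ≈ 0.3005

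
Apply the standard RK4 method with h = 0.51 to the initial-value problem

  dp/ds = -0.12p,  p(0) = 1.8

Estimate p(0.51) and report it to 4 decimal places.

RK4: k1 = f(s_n, p_n); k2 = f(s_n + h/2, p_n + (h/2)·k1); k3 = f(s_n + h/2, p_n + (h/2)·k2); k4 = f(s_n + h, p_n + h·k3); p_{n+1} = p_n + (h/6)·(k1 + 2k2 + 2k3 + k4).
s=0.000000, p=1.800000:
  k1 = f(0.000000, 1.800000) = -0.216000
  k2 = f(0.255000, 1.744920) = -0.209390
  k3 = f(0.255000, 1.746605) = -0.209593
  k4 = f(0.510000, 1.693108) = -0.203173
  p ← 1.800000 + (0.51/6)·(k1 + 2k2 + 2k3 + k4) = 1.693143
p(0.51) ≈ 1.6931

1.6931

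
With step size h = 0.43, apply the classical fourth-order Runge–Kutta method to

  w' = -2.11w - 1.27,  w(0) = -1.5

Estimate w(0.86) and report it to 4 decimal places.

-0.7514

RK4: k1 = f(x_n, w_n); k2 = f(x_n + h/2, w_n + (h/2)·k1); k3 = f(x_n + h/2, w_n + (h/2)·k2); k4 = f(x_n + h, w_n + h·k3); w_{n+1} = w_n + (h/6)·(k1 + 2k2 + 2k3 + k4).
x=0.000000, w=-1.500000:
  k1 = f(0.000000, -1.500000) = 1.895000
  k2 = f(0.215000, -1.092575) = 1.035333
  k3 = f(0.215000, -1.277403) = 1.425321
  k4 = f(0.430000, -0.887112) = 0.601806
  w ← -1.500000 + (0.43/6)·(k1 + 2k2 + 2k3 + k4) = -0.968368
x=0.430000, w=-0.968368:
  k1 = f(0.430000, -0.968368) = 0.773257
  k2 = f(0.645000, -0.802118) = 0.422469
  k3 = f(0.645000, -0.877538) = 0.581604
  k4 = f(0.860000, -0.718279) = 0.245568
  w ← -0.968368 + (0.43/6)·(k1 + 2k2 + 2k3 + k4) = -0.751435
w(0.86) ≈ -0.7514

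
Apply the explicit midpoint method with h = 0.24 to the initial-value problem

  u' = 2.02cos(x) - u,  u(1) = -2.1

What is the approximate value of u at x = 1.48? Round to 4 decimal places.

-1.0823

Midpoint: k1 = f(x_n, u_n); k2 = f(x_n + h/2, u_n + (h/2)·k1); u_{n+1} = u_n + h·k2.
x=1.000000, u=-2.100000:
  k1 = f(1.000000, -2.100000) = 3.191411
  k2 = f(1.120000, -1.717031) = 2.597109
  u ← -2.100000 + 0.24·2.597109 = -1.476694
x=1.240000, u=-1.476694:
  k1 = f(1.240000, -1.476694) = 2.132782
  k2 = f(1.360000, -1.220760) = 1.643422
  u ← -1.476694 + 0.24·1.643422 = -1.082272
u(1.48) ≈ -1.0823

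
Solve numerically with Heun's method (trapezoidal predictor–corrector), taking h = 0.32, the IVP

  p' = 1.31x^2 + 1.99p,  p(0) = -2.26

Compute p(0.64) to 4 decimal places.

Heun: k1 = f(x_n, p_n); k2 = f(x_n + h, p_n + h·k1); p_{n+1} = p_n + (h/2)·(k1 + k2).
x=0.000000, p=-2.260000:
  k1 = f(0.000000, -2.260000) = -4.497400
  k2 = f(0.320000, -3.699168) = -7.227200
  p ← -2.260000 + (0.32/2)·(-4.497400 + (-7.227200)) = -4.135936
x=0.320000, p=-4.135936:
  k1 = f(0.320000, -4.135936) = -8.096369
  k2 = f(0.640000, -6.726774) = -12.849704
  p ← -4.135936 + (0.32/2)·(-8.096369 + (-12.849704)) = -7.487308
p(0.64) ≈ -7.4873

-7.4873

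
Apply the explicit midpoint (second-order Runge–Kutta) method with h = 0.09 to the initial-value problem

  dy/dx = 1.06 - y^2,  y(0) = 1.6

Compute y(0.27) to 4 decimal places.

Midpoint: k1 = f(x_n, y_n); k2 = f(x_n + h/2, y_n + (h/2)·k1); y_{n+1} = y_n + h·k2.
x=0.000000, y=1.600000:
  k1 = f(0.000000, 1.600000) = -1.500000
  k2 = f(0.045000, 1.532500) = -1.288556
  y ← 1.600000 + 0.09·(-1.288556) = 1.484030
x=0.090000, y=1.484030:
  k1 = f(0.090000, 1.484030) = -1.142345
  k2 = f(0.135000, 1.432624) = -0.992413
  y ← 1.484030 + 0.09·(-0.992413) = 1.394713
x=0.180000, y=1.394713:
  k1 = f(0.180000, 1.394713) = -0.885224
  k2 = f(0.225000, 1.354878) = -0.775694
  y ← 1.394713 + 0.09·(-0.775694) = 1.324900
y(0.27) ≈ 1.3249

1.3249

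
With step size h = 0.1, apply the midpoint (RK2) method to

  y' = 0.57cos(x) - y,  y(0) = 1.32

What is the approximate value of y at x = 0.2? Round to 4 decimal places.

1.1836

Midpoint: k1 = f(x_n, y_n); k2 = f(x_n + h/2, y_n + (h/2)·k1); y_{n+1} = y_n + h·k2.
x=0.000000, y=1.320000:
  k1 = f(0.000000, 1.320000) = -0.750000
  k2 = f(0.050000, 1.282500) = -0.713212
  y ← 1.320000 + 0.1·(-0.713212) = 1.248679
x=0.100000, y=1.248679:
  k1 = f(0.100000, 1.248679) = -0.681526
  k2 = f(0.150000, 1.214602) = -0.651003
  y ← 1.248679 + 0.1·(-0.651003) = 1.183578
y(0.2) ≈ 1.1836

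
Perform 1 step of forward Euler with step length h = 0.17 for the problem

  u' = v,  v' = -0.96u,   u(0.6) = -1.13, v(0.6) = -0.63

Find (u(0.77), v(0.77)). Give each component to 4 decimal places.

Euler on (u,v): u_{n+1} = u_n + h·u', v_{n+1} = v_n + h·v'.
0.600000: (-1.130000, -0.630000); f=(-0.630000, 1.084800) → (-1.237100, -0.445584)
(u(0.77), v(0.77)) ≈ (-1.2371, -0.4456)

-1.2371, -0.4456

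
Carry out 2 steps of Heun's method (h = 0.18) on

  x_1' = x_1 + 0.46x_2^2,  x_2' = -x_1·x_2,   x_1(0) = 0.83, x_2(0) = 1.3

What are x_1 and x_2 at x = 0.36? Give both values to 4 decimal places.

Heun on (x_1,x_2): k1 = f(x_n, state_n); k2 = f(x_n + h, state_n + h·k1); state_{n+1} = state_n + (h/2)·(k1 + k2).
0.000000: (0.830000, 1.300000)
  k1 = (1.607400, -1.079000)
  predictor → (1.119332, 1.105780)
  k2 = (1.681797, -1.237735)
  → (1.126028, 1.091494)
0.180000: (1.126028, 1.091494)
  k1 = (1.674053, -1.229052)
  predictor → (1.427357, 0.870264)
  k2 = (1.775743, -1.242178)
  → (1.436509, 0.869083)
(x_1(0.36), x_2(0.36)) ≈ (1.4365, 0.8691)

1.4365, 0.8691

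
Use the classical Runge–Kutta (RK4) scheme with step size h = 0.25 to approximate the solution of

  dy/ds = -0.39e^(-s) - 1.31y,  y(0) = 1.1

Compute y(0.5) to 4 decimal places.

0.4619

RK4: k1 = f(s_n, y_n); k2 = f(s_n + h/2, y_n + (h/2)·k1); k3 = f(s_n + h/2, y_n + (h/2)·k2); k4 = f(s_n + h, y_n + h·k3); y_{n+1} = y_n + (h/6)·(k1 + 2k2 + 2k3 + k4).
s=0.000000, y=1.100000:
  k1 = f(0.000000, 1.100000) = -1.831000
  k2 = f(0.125000, 0.871125) = -1.485348
  k3 = f(0.125000, 0.914332) = -1.541948
  k4 = f(0.250000, 0.714513) = -1.239744
  y ← 1.100000 + (0.25/6)·(k1 + 2k2 + 2k3 + k4) = 0.719778
s=0.250000, y=0.719778:
  k1 = f(0.250000, 0.719778) = -1.246641
  k2 = f(0.375000, 0.563948) = -1.006814
  k3 = f(0.375000, 0.593926) = -1.046086
  k4 = f(0.500000, 0.458256) = -0.836863
  y ← 0.719778 + (0.25/6)·(k1 + 2k2 + 2k3 + k4) = 0.461890
y(0.5) ≈ 0.4619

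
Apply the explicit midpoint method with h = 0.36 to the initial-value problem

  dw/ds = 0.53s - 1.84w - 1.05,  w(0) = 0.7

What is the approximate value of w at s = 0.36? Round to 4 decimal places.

Midpoint: k1 = f(s_n, w_n); k2 = f(s_n + h/2, w_n + (h/2)·k1); w_{n+1} = w_n + h·k2.
s=0.000000, w=0.700000:
  k1 = f(0.000000, 0.700000) = -2.338000
  k2 = f(0.180000, 0.279160) = -1.468254
  w ← 0.700000 + 0.36·(-1.468254) = 0.171428
w(0.36) ≈ 0.1714

0.1714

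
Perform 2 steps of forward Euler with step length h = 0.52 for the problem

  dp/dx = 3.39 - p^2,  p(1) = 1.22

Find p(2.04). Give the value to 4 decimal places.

Euler: p_{n+1} = p_n + h·f(x_n, p_n).
x=1.000000, p=1.220000: f=1.901600 → p ← 1.220000 + 0.52·1.901600 = 2.208832
x=1.520000, p=2.208832: f=-1.488939 → p ← 2.208832 + 0.52·(-1.488939) = 1.434584
p(2.04) ≈ 1.4346

1.4346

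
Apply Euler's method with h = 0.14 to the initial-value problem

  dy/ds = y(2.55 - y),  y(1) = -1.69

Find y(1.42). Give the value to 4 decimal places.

-9.3907

Euler: y_{n+1} = y_n + h·f(s_n, y_n).
s=1.000000, y=-1.690000: f=-7.165600 → y ← -1.690000 + 0.14·(-7.165600) = -2.693184
s=1.140000, y=-2.693184: f=-14.120859 → y ← -2.693184 + 0.14·(-14.120859) = -4.670104
s=1.280000, y=-4.670104: f=-33.718640 → y ← -4.670104 + 0.14·(-33.718640) = -9.390714
y(1.42) ≈ -9.3907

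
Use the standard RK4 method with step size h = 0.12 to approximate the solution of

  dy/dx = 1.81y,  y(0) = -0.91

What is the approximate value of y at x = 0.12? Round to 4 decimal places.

-1.1308

RK4: k1 = f(x_n, y_n); k2 = f(x_n + h/2, y_n + (h/2)·k1); k3 = f(x_n + h/2, y_n + (h/2)·k2); k4 = f(x_n + h, y_n + h·k3); y_{n+1} = y_n + (h/6)·(k1 + 2k2 + 2k3 + k4).
x=0.000000, y=-0.910000:
  k1 = f(0.000000, -0.910000) = -1.647100
  k2 = f(0.060000, -1.008826) = -1.825975
  k3 = f(0.060000, -1.019559) = -1.845401
  k4 = f(0.120000, -1.131448) = -2.047921
  y ← -0.910000 + (0.12/6)·(k1 + 2k2 + 2k3 + k4) = -1.130755
y(0.12) ≈ -1.1308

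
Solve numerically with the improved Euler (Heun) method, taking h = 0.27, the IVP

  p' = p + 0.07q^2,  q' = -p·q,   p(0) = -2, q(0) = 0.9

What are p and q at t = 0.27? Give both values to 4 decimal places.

Heun on (p,q): k1 = f(t_n, state_n); k2 = f(t_n + h, state_n + h·k1); state_{n+1} = state_n + (h/2)·(k1 + k2).
0.000000: (-2.000000, 0.900000)
  k1 = (-1.943300, 1.800000)
  predictor → (-2.524691, 1.386000)
  k2 = (-2.390221, 3.499222)
  → (-2.585025, 1.615395)
(p(0.27), q(0.27)) ≈ (-2.5850, 1.6154)

-2.5850, 1.6154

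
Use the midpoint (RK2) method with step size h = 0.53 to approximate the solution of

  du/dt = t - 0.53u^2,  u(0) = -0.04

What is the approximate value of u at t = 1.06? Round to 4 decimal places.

Midpoint: k1 = f(t_n, u_n); k2 = f(t_n + h/2, u_n + (h/2)·k1); u_{n+1} = u_n + h·k2.
t=0.000000, u=-0.040000:
  k1 = f(0.000000, -0.040000) = -0.000848
  k2 = f(0.265000, -0.040225) = 0.264142
  u ← -0.040000 + 0.53·0.264142 = 0.099995
t=0.530000, u=0.099995:
  k1 = f(0.530000, 0.099995) = 0.524700
  k2 = f(0.795000, 0.239041) = 0.764715
  u ← 0.099995 + 0.53·0.764715 = 0.505295
u(1.06) ≈ 0.5053

0.5053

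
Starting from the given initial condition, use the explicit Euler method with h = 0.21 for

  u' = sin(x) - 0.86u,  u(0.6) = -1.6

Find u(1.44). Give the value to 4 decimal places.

Euler: u_{n+1} = u_n + h·f(x_n, u_n).
x=0.600000, u=-1.600000: f=1.940642 → u ← -1.600000 + 0.21·1.940642 = -1.192465
x=0.810000, u=-1.192465: f=1.749807 → u ← -1.192465 + 0.21·1.749807 = -0.825006
x=1.020000, u=-0.825006: f=1.561613 → u ← -0.825006 + 0.21·1.561613 = -0.497067
x=1.230000, u=-0.497067: f=1.369966 → u ← -0.497067 + 0.21·1.369966 = -0.209374
u(1.44) ≈ -0.2094

-0.2094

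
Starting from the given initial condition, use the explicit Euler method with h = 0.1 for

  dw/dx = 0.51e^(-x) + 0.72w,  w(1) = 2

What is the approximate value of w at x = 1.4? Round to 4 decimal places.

2.7142

Euler: w_{n+1} = w_n + h·f(x_n, w_n).
x=1.000000, w=2.000000: f=1.627619 → w ← 2.000000 + 0.1·1.627619 = 2.162762
x=1.100000, w=2.162762: f=1.726953 → w ← 2.162762 + 0.1·1.726953 = 2.335457
x=1.200000, w=2.335457: f=1.835138 → w ← 2.335457 + 0.1·1.835138 = 2.518971
x=1.300000, w=2.518971: f=1.952650 → w ← 2.518971 + 0.1·1.952650 = 2.714236
w(1.4) ≈ 2.7142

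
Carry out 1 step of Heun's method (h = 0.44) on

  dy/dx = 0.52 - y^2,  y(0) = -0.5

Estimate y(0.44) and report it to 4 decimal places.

Heun: k1 = f(x_n, y_n); k2 = f(x_n + h, y_n + h·k1); y_{n+1} = y_n + (h/2)·(k1 + k2).
x=0.000000, y=-0.500000:
  k1 = f(0.000000, -0.500000) = 0.270000
  k2 = f(0.440000, -0.381200) = 0.374687
  y ← -0.500000 + (0.44/2)·(0.270000 + 0.374687) = -0.358169
y(0.44) ≈ -0.3582

-0.3582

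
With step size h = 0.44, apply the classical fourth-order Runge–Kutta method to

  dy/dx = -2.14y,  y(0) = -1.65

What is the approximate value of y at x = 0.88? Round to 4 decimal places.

RK4: k1 = f(x_n, y_n); k2 = f(x_n + h/2, y_n + (h/2)·k1); k3 = f(x_n + h/2, y_n + (h/2)·k2); k4 = f(x_n + h, y_n + h·k3); y_{n+1} = y_n + (h/6)·(k1 + 2k2 + 2k3 + k4).
x=0.000000, y=-1.650000:
  k1 = f(0.000000, -1.650000) = 3.531000
  k2 = f(0.220000, -0.873180) = 1.868605
  k3 = f(0.220000, -1.238907) = 2.651261
  k4 = f(0.440000, -0.483445) = 1.034573
  y ← -1.650000 + (0.44/6)·(k1 + 2k2 + 2k3 + k4) = -0.652278
x=0.440000, y=-0.652278:
  k1 = f(0.440000, -0.652278) = 1.395874
  k2 = f(0.660000, -0.345185) = 0.738697
  k3 = f(0.660000, -0.489764) = 1.048096
  k4 = f(0.880000, -0.191115) = 0.408987
  y ← -0.652278 + (0.44/6)·(k1 + 2k2 + 2k3 + k4) = -0.257858
y(0.88) ≈ -0.2579

-0.2579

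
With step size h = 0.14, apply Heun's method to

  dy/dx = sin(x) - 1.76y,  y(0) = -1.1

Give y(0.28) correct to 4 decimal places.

-0.6417

Heun: k1 = f(x_n, y_n); k2 = f(x_n + h, y_n + h·k1); y_{n+1} = y_n + (h/2)·(k1 + k2).
x=0.000000, y=-1.100000:
  k1 = f(0.000000, -1.100000) = 1.936000
  k2 = f(0.140000, -0.828960) = 1.598513
  y ← -1.100000 + (0.14/2)·(1.936000 + 1.598513) = -0.852584
x=0.140000, y=-0.852584:
  k1 = f(0.140000, -0.852584) = 1.640091
  k2 = f(0.280000, -0.622971) = 1.372785
  y ← -0.852584 + (0.14/2)·(1.640091 + 1.372785) = -0.641683
y(0.28) ≈ -0.6417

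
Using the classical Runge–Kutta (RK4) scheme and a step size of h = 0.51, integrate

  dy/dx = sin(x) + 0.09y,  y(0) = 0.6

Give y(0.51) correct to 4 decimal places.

RK4: k1 = f(x_n, y_n); k2 = f(x_n + h/2, y_n + (h/2)·k1); k3 = f(x_n + h/2, y_n + (h/2)·k2); k4 = f(x_n + h, y_n + h·k3); y_{n+1} = y_n + (h/6)·(k1 + 2k2 + 2k3 + k4).
x=0.000000, y=0.600000:
  k1 = f(0.000000, 0.600000) = 0.054000
  k2 = f(0.255000, 0.613770) = 0.307485
  k3 = f(0.255000, 0.678409) = 0.313302
  k4 = f(0.510000, 0.759784) = 0.556558
  y ← 0.600000 + (0.51/6)·(k1 + 2k2 + 2k3 + k4) = 0.757431
y(0.51) ≈ 0.7574

0.7574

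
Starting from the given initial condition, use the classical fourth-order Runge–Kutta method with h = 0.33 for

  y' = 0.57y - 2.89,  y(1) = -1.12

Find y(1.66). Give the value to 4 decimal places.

RK4: k1 = f(s_n, y_n); k2 = f(s_n + h/2, y_n + (h/2)·k1); k3 = f(s_n + h/2, y_n + (h/2)·k2); k4 = f(s_n + h, y_n + h·k3); y_{n+1} = y_n + (h/6)·(k1 + 2k2 + 2k3 + k4).
s=1.000000, y=-1.120000:
  k1 = f(1.000000, -1.120000) = -3.528400
  k2 = f(1.165000, -1.702186) = -3.860246
  k3 = f(1.165000, -1.756941) = -3.891456
  k4 = f(1.330000, -2.404181) = -4.260383
  y ← -1.120000 + (0.33/6)·(k1 + 2k2 + 2k3 + k4) = -2.401070
s=1.330000, y=-2.401070:
  k1 = f(1.330000, -2.401070) = -4.258610
  k2 = f(1.495000, -3.103741) = -4.659132
  k3 = f(1.495000, -3.169827) = -4.696801
  k4 = f(1.660000, -3.951015) = -5.142078
  y ← -2.401070 + (0.33/6)·(k1 + 2k2 + 2k3 + k4) = -3.947261
y(1.66) ≈ -3.9473

-3.9473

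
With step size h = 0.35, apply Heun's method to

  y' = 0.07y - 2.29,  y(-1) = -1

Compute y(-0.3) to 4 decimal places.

Heun: k1 = f(x_n, y_n); k2 = f(x_n + h, y_n + h·k1); y_{n+1} = y_n + (h/2)·(k1 + k2).
x=-1.000000, y=-1.000000:
  k1 = f(-1.000000, -1.000000) = -2.360000
  k2 = f(-0.650000, -1.826000) = -2.417820
  y ← -1.000000 + (0.35/2)·(-2.360000 + (-2.417820)) = -1.836118
x=-0.650000, y=-1.836118:
  k1 = f(-0.650000, -1.836118) = -2.418528
  k2 = f(-0.300000, -2.682603) = -2.477782
  y ← -1.836118 + (0.35/2)·(-2.418528 + (-2.477782)) = -2.692973
y(-0.3) ≈ -2.6930

-2.6930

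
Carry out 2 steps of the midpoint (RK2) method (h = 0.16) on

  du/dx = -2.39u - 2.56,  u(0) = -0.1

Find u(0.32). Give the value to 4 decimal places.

Midpoint: k1 = f(x_n, u_n); k2 = f(x_n + h/2, u_n + (h/2)·k1); u_{n+1} = u_n + h·k2.
x=0.000000, u=-0.100000:
  k1 = f(0.000000, -0.100000) = -2.321000
  k2 = f(0.080000, -0.285680) = -1.877225
  u ← -0.100000 + 0.16·(-1.877225) = -0.400356
x=0.160000, u=-0.400356:
  k1 = f(0.160000, -0.400356) = -1.603149
  k2 = f(0.240000, -0.528608) = -1.296627
  u ← -0.400356 + 0.16·(-1.296627) = -0.607816
u(0.32) ≈ -0.6078

-0.6078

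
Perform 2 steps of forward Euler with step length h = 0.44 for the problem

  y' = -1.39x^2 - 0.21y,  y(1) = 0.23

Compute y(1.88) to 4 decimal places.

Euler: y_{n+1} = y_n + h·f(x_n, y_n).
x=1.000000, y=0.230000: f=-1.438300 → y ← 0.230000 + 0.44·(-1.438300) = -0.402852
x=1.440000, y=-0.402852: f=-2.797705 → y ← -0.402852 + 0.44·(-2.797705) = -1.633842
y(1.88) ≈ -1.6338

-1.6338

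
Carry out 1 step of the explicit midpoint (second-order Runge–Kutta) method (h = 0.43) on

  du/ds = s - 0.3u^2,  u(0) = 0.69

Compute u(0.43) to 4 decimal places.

Midpoint: k1 = f(s_n, u_n); k2 = f(s_n + h/2, u_n + (h/2)·k1); u_{n+1} = u_n + h·k2.
s=0.000000, u=0.690000:
  k1 = f(0.000000, 0.690000) = -0.142830
  k2 = f(0.215000, 0.659292) = 0.084600
  u ← 0.690000 + 0.43·0.084600 = 0.726378
u(0.43) ≈ 0.7264

0.7264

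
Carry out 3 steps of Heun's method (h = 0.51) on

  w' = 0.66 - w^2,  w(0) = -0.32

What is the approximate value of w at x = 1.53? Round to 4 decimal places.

0.5244

Heun: k1 = f(x_n, w_n); k2 = f(x_n + h, w_n + h·k1); w_{n+1} = w_n + (h/2)·(k1 + k2).
x=0.000000, w=-0.320000:
  k1 = f(0.000000, -0.320000) = 0.557600
  k2 = f(0.510000, -0.035624) = 0.658731
  w ← -0.320000 + (0.51/2)·(0.557600 + 0.658731) = -0.009836
x=0.510000, w=-0.009836:
  k1 = f(0.510000, -0.009836) = 0.659903
  k2 = f(1.020000, 0.326715) = 0.553257
  w ← -0.009836 + (0.51/2)·(0.659903 + 0.553257) = 0.299520
x=1.020000, w=0.299520:
  k1 = f(1.020000, 0.299520) = 0.570288
  k2 = f(1.530000, 0.590367) = 0.311467
  w ← 0.299520 + (0.51/2)·(0.570288 + 0.311467) = 0.524368
w(1.53) ≈ 0.5244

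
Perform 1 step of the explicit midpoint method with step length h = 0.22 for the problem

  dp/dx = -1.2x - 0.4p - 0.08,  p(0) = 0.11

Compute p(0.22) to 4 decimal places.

0.0549

Midpoint: k1 = f(x_n, p_n); k2 = f(x_n + h/2, p_n + (h/2)·k1); p_{n+1} = p_n + h·k2.
x=0.000000, p=0.110000:
  k1 = f(0.000000, 0.110000) = -0.124000
  k2 = f(0.110000, 0.096360) = -0.250544
  p ← 0.110000 + 0.22·(-0.250544) = 0.054880
p(0.22) ≈ 0.0549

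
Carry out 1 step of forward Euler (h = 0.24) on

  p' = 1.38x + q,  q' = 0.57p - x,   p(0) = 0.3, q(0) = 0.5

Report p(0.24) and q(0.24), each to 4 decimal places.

0.4200, 0.5410

Euler on (p,q): p_{n+1} = p_n + h·p', q_{n+1} = q_n + h·q'.
0.000000: (0.300000, 0.500000); f=(0.500000, 0.171000) → (0.420000, 0.541040)
(p(0.24), q(0.24)) ≈ (0.4200, 0.5410)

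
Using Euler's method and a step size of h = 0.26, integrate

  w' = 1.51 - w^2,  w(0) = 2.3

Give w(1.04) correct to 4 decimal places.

1.2326

Euler: w_{n+1} = w_n + h·f(x_n, w_n).
x=0.000000, w=2.300000: f=-3.780000 → w ← 2.300000 + 0.26·(-3.780000) = 1.317200
x=0.260000, w=1.317200: f=-0.225016 → w ← 1.317200 + 0.26·(-0.225016) = 1.258696
x=0.520000, w=1.258696: f=-0.074315 → w ← 1.258696 + 0.26·(-0.074315) = 1.239374
x=0.780000, w=1.239374: f=-0.026048 → w ← 1.239374 + 0.26·(-0.026048) = 1.232602
w(1.04) ≈ 1.2326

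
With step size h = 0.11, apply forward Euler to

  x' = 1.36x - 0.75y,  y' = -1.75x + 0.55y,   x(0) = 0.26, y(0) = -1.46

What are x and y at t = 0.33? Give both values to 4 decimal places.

0.8523, -2.0014

Euler on (x,y): x_{n+1} = x_n + h·x', y_{n+1} = y_n + h·y'.
0.000000: (0.260000, -1.460000); f=(1.448600, -1.258000) → (0.419346, -1.598380)
0.110000: (0.419346, -1.598380); f=(1.769096, -1.612964) → (0.613947, -1.775806)
0.220000: (0.613947, -1.775806); f=(2.166822, -2.051100) → (0.852297, -2.001427)
(x(0.33), y(0.33)) ≈ (0.8523, -2.0014)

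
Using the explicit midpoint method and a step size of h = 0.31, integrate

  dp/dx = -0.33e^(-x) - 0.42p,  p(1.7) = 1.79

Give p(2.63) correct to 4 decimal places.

Midpoint: k1 = f(x_n, p_n); k2 = f(x_n + h/2, p_n + (h/2)·k1); p_{n+1} = p_n + h·k2.
x=1.700000, p=1.790000:
  k1 = f(1.700000, 1.790000) = -0.812086
  k2 = f(1.855000, 1.664127) = -0.750563
  p ← 1.790000 + 0.31·(-0.750563) = 1.557326
x=2.010000, p=1.557326:
  k1 = f(2.010000, 1.557326) = -0.698293
  k2 = f(2.165000, 1.449090) = -0.646485
  p ← 1.557326 + 0.31·(-0.646485) = 1.356915
x=2.320000, p=1.356915:
  k1 = f(2.320000, 1.356915) = -0.602335
  k2 = f(2.475000, 1.263553) = -0.558466
  p ← 1.356915 + 0.31·(-0.558466) = 1.183791
p(2.63) ≈ 1.1838

1.1838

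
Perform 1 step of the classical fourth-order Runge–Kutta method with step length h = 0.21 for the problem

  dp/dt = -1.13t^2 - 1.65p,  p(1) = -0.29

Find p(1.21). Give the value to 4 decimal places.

-0.4534

RK4: k1 = f(t_n, p_n); k2 = f(t_n + h/2, p_n + (h/2)·k1); k3 = f(t_n + h/2, p_n + (h/2)·k2); k4 = f(t_n + h, p_n + h·k3); p_{n+1} = p_n + (h/6)·(k1 + 2k2 + 2k3 + k4).
t=1.000000, p=-0.290000:
  k1 = f(1.000000, -0.290000) = -0.651500
  k2 = f(1.105000, -0.358407) = -0.788386
  k3 = f(1.105000, -0.372781) = -0.764670
  k4 = f(1.210000, -0.450581) = -0.910975
  p ← -0.290000 + (0.21/6)·(k1 + 2k2 + 2k3 + k4) = -0.453401
p(1.21) ≈ -0.4534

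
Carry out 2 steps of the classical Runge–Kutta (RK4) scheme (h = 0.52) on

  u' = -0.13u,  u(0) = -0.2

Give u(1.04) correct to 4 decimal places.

RK4: k1 = f(x_n, u_n); k2 = f(x_n + h/2, u_n + (h/2)·k1); k3 = f(x_n + h/2, u_n + (h/2)·k2); k4 = f(x_n + h, u_n + h·k3); u_{n+1} = u_n + (h/6)·(k1 + 2k2 + 2k3 + k4).
x=0.000000, u=-0.200000:
  k1 = f(0.000000, -0.200000) = 0.026000
  k2 = f(0.260000, -0.193240) = 0.025121
  k3 = f(0.260000, -0.193468) = 0.025151
  k4 = f(0.520000, -0.186922) = 0.024300
  u ← -0.200000 + (0.52/6)·(k1 + 2k2 + 2k3 + k4) = -0.186927
x=0.520000, u=-0.186927:
  k1 = f(0.520000, -0.186927) = 0.024300
  k2 = f(0.780000, -0.180609) = 0.023479
  k3 = f(0.780000, -0.180822) = 0.023507
  k4 = f(1.040000, -0.174703) = 0.022711
  u ← -0.186927 + (0.52/6)·(k1 + 2k2 + 2k3 + k4) = -0.174708
u(1.04) ≈ -0.1747

-0.1747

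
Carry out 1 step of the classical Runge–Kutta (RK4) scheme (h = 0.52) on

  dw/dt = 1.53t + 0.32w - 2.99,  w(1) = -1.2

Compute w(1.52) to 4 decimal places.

-2.0245

RK4: k1 = f(t_n, w_n); k2 = f(t_n + h/2, w_n + (h/2)·k1); k3 = f(t_n + h/2, w_n + (h/2)·k2); k4 = f(t_n + h, w_n + h·k3); w_{n+1} = w_n + (h/6)·(k1 + 2k2 + 2k3 + k4).
t=1.000000, w=-1.200000:
  k1 = f(1.000000, -1.200000) = -1.844000
  k2 = f(1.260000, -1.679440) = -1.599621
  k3 = f(1.260000, -1.615901) = -1.579288
  k4 = f(1.520000, -2.021230) = -1.311194
  w ← -1.200000 + (0.52/6)·(k1 + 2k2 + 2k3 + k4) = -2.024461
w(1.52) ≈ -2.0245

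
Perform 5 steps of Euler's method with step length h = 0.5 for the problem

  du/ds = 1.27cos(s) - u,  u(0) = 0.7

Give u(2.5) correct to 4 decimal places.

-0.0248

Euler: u_{n+1} = u_n + h·f(s_n, u_n).
s=0.000000, u=0.700000: f=0.570000 → u ← 0.700000 + 0.5·0.570000 = 0.985000
s=0.500000, u=0.985000: f=0.129530 → u ← 0.985000 + 0.5·0.129530 = 1.049765
s=1.000000, u=1.049765: f=-0.363581 → u ← 1.049765 + 0.5·(-0.363581) = 0.867974
s=1.500000, u=0.867974: f=-0.778138 → u ← 0.867974 + 0.5·(-0.778138) = 0.478905
s=2.000000, u=0.478905: f=-1.007412 → u ← 0.478905 + 0.5·(-1.007412) = -0.024801
u(2.5) ≈ -0.0248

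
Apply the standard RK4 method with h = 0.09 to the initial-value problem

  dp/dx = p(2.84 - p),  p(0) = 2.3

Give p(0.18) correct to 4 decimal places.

RK4: k1 = f(x_n, p_n); k2 = f(x_n + h/2, p_n + (h/2)·k1); k3 = f(x_n + h/2, p_n + (h/2)·k2); k4 = f(x_n + h, p_n + h·k3); p_{n+1} = p_n + (h/6)·(k1 + 2k2 + 2k3 + k4).
x=0.000000, p=2.300000:
  k1 = f(0.000000, 2.300000) = 1.242000
  k2 = f(0.045000, 2.355890) = 1.140510
  k3 = f(0.045000, 2.351323) = 1.149038
  k4 = f(0.090000, 2.403413) = 1.049298
  p ← 2.300000 + (0.09/6)·(k1 + 2k2 + 2k3 + k4) = 2.403056
x=0.090000, p=2.403056:
  k1 = f(0.090000, 2.403056) = 1.050001
  k2 = f(0.135000, 2.450306) = 0.954870
  k3 = f(0.135000, 2.446025) = 0.963673
  k4 = f(0.180000, 2.489786) = 0.871957
  p ← 2.403056 + (0.09/6)·(k1 + 2k2 + 2k3 + k4) = 2.489442
p(0.18) ≈ 2.4894

2.4894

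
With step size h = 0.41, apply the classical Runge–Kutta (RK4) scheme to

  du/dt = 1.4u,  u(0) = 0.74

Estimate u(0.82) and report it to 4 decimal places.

RK4: k1 = f(t_n, u_n); k2 = f(t_n + h/2, u_n + (h/2)·k1); k3 = f(t_n + h/2, u_n + (h/2)·k2); k4 = f(t_n + h, u_n + h·k3); u_{n+1} = u_n + (h/6)·(k1 + 2k2 + 2k3 + k4).
t=0.000000, u=0.740000:
  k1 = f(0.000000, 0.740000) = 1.036000
  k2 = f(0.205000, 0.952380) = 1.333332
  k3 = f(0.205000, 1.013333) = 1.418666
  k4 = f(0.410000, 1.321653) = 1.850314
  u ← 0.740000 + (0.41/6)·(k1 + 2k2 + 2k3 + k4) = 1.313338
t=0.410000, u=1.313338:
  k1 = f(0.410000, 1.313338) = 1.838673
  k2 = f(0.615000, 1.690266) = 2.366372
  k3 = f(0.615000, 1.798444) = 2.517822
  k4 = f(0.820000, 2.345645) = 3.283903
  u ← 1.313338 + (0.41/6)·(k1 + 2k2 + 2k3 + k4) = 2.330887
u(0.82) ≈ 2.3309

2.3309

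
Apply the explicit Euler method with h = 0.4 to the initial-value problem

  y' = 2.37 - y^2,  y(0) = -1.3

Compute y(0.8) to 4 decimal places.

Euler: y_{n+1} = y_n + h·f(x_n, y_n).
x=0.000000, y=-1.300000: f=0.680000 → y ← -1.300000 + 0.4·0.680000 = -1.028000
x=0.400000, y=-1.028000: f=1.313216 → y ← -1.028000 + 0.4·1.313216 = -0.502714
y(0.8) ≈ -0.5027

-0.5027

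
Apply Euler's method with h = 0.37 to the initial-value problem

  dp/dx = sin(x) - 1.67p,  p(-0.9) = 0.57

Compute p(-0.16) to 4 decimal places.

-0.2146

Euler: p_{n+1} = p_n + h·f(x_n, p_n).
x=-0.900000, p=0.570000: f=-1.735227 → p ← 0.570000 + 0.37·(-1.735227) = -0.072034
x=-0.530000, p=-0.072034: f=-0.385237 → p ← -0.072034 + 0.37·(-0.385237) = -0.214572
p(-0.16) ≈ -0.2146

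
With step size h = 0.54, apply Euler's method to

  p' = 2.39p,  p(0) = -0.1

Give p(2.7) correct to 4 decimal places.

-6.3059

Euler: p_{n+1} = p_n + h·f(t_n, p_n).
t=0.000000, p=-0.100000: f=-0.239000 → p ← -0.100000 + 0.54·(-0.239000) = -0.229060
t=0.540000, p=-0.229060: f=-0.547453 → p ← -0.229060 + 0.54·(-0.547453) = -0.524685
t=1.080000, p=-0.524685: f=-1.253997 → p ← -0.524685 + 0.54·(-1.253997) = -1.201843
t=1.620000, p=-1.201843: f=-2.872405 → p ← -1.201843 + 0.54·(-2.872405) = -2.752942
t=2.160000, p=-2.752942: f=-6.579531 → p ← -2.752942 + 0.54·(-6.579531) = -6.305888
p(2.7) ≈ -6.3059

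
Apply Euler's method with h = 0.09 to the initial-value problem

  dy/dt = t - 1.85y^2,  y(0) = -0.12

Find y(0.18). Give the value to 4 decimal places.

Euler: y_{n+1} = y_n + h·f(t_n, y_n).
t=0.000000, y=-0.120000: f=-0.026640 → y ← -0.120000 + 0.09·(-0.026640) = -0.122398
t=0.090000, y=-0.122398: f=0.062285 → y ← -0.122398 + 0.09·0.062285 = -0.116792
y(0.18) ≈ -0.1168

-0.1168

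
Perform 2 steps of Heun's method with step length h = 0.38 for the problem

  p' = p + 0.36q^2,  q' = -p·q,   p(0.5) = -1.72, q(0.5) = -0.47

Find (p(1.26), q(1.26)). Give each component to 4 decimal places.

-3.2098, -2.5651

Heun on (p,q): k1 = f(t_n, state_n); k2 = f(t_n + h, state_n + h·k1); state_{n+1} = state_n + (h/2)·(k1 + k2).
0.500000: (-1.720000, -0.470000)
  k1 = (-1.640476, -0.808400)
  predictor → (-2.343381, -0.777192)
  k2 = (-2.125931, -1.821257)
  → (-2.435617, -0.969635)
0.880000: (-2.435617, -0.969635)
  k1 = (-2.097148, -2.361659)
  predictor → (-3.232534, -1.867065)
  k2 = (-1.977598, -6.035352)
  → (-3.209819, -2.565067)
(p(1.26), q(1.26)) ≈ (-3.2098, -2.5651)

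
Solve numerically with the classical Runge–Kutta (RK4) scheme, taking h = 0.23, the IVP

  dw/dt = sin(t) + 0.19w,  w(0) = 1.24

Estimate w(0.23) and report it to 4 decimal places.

1.3221

RK4: k1 = f(t_n, w_n); k2 = f(t_n + h/2, w_n + (h/2)·k1); k3 = f(t_n + h/2, w_n + (h/2)·k2); k4 = f(t_n + h, w_n + h·k3); w_{n+1} = w_n + (h/6)·(k1 + 2k2 + 2k3 + k4).
t=0.000000, w=1.240000:
  k1 = f(0.000000, 1.240000) = 0.235600
  k2 = f(0.115000, 1.267094) = 0.355495
  k3 = f(0.115000, 1.280882) = 0.358114
  k4 = f(0.230000, 1.322366) = 0.479227
  w ← 1.240000 + (0.23/6)·(k1 + 2k2 + 2k3 + k4) = 1.322112
w(0.23) ≈ 1.3221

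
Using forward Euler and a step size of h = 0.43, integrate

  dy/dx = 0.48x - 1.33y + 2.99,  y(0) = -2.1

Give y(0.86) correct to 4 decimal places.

1.5400

Euler: y_{n+1} = y_n + h·f(x_n, y_n).
x=0.000000, y=-2.100000: f=5.783000 → y ← -2.100000 + 0.43·5.783000 = 0.386690
x=0.430000, y=0.386690: f=2.682102 → y ← 0.386690 + 0.43·2.682102 = 1.539994
y(0.86) ≈ 1.5400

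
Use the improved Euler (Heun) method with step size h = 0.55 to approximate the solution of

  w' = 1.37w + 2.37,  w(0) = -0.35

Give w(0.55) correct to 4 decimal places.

1.0815

Heun: k1 = f(x_n, w_n); k2 = f(x_n + h, w_n + h·k1); w_{n+1} = w_n + (h/2)·(k1 + k2).
x=0.000000, w=-0.350000:
  k1 = f(0.000000, -0.350000) = 1.890500
  k2 = f(0.550000, 0.689775) = 3.314992
  w ← -0.350000 + (0.55/2)·(1.890500 + 3.314992) = 1.081510
w(0.55) ≈ 1.0815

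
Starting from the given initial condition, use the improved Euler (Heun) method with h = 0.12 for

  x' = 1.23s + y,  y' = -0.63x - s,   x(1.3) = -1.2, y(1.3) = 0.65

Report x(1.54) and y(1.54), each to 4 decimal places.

-0.6447, 0.4492

Heun on (x,y): k1 = f(s_n, state_n); k2 = f(s_n + h, state_n + h·k1); state_{n+1} = state_n + (h/2)·(k1 + k2).
1.300000: (-1.200000, 0.650000)
  k1 = (2.249000, -0.544000)
  predictor → (-0.930120, 0.584720)
  k2 = (2.331320, -0.834024)
  → (-0.925181, 0.567319)
1.420000: (-0.925181, 0.567319)
  k1 = (2.313919, -0.837136)
  predictor → (-0.647511, 0.466862)
  k2 = (2.361062, -1.132068)
  → (-0.644682, 0.449166)
(x(1.54), y(1.54)) ≈ (-0.6447, 0.4492)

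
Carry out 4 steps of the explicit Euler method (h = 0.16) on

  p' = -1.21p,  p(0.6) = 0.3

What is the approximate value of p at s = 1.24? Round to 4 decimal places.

0.1269

Euler: p_{n+1} = p_n + h·f(s_n, p_n).
s=0.600000, p=0.300000: f=-0.363000 → p ← 0.300000 + 0.16·(-0.363000) = 0.241920
s=0.760000, p=0.241920: f=-0.292723 → p ← 0.241920 + 0.16·(-0.292723) = 0.195084
s=0.920000, p=0.195084: f=-0.236052 → p ← 0.195084 + 0.16·(-0.236052) = 0.157316
s=1.080000, p=0.157316: f=-0.190352 → p ← 0.157316 + 0.16·(-0.190352) = 0.126860
p(1.24) ≈ 0.1269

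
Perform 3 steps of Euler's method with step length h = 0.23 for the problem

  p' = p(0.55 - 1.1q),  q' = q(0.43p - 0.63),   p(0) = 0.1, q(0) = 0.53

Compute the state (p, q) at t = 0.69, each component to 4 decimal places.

0.1029, 0.3430

Euler on (p,q): p_{n+1} = p_n + h·p', q_{n+1} = q_n + h·q'.
0.000000: (0.100000, 0.530000); f=(-0.003300, -0.311110) → (0.099241, 0.458445)
0.230000: (0.099241, 0.458445); f=(0.004536, -0.269257) → (0.100284, 0.396516)
0.460000: (0.100284, 0.396516); f=(0.011416, -0.232706) → (0.102910, 0.342993)
(p(0.69), q(0.69)) ≈ (0.1029, 0.3430)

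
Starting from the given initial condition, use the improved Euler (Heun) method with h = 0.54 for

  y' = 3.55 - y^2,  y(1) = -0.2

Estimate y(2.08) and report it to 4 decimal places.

1.0842

Heun: k1 = f(x_n, y_n); k2 = f(x_n + h, y_n + h·k1); y_{n+1} = y_n + (h/2)·(k1 + k2).
x=1.000000, y=-0.200000:
  k1 = f(1.000000, -0.200000) = 3.510000
  k2 = f(1.540000, 1.695400) = 0.675619
  y ← -0.200000 + (0.54/2)·(3.510000 + 0.675619) = 0.930117
x=1.540000, y=0.930117:
  k1 = f(1.540000, 0.930117) = 2.684882
  k2 = f(2.080000, 2.379953) = -2.114179
  y ← 0.930117 + (0.54/2)·(2.684882 + (-2.114179)) = 1.084207
y(2.08) ≈ 1.0842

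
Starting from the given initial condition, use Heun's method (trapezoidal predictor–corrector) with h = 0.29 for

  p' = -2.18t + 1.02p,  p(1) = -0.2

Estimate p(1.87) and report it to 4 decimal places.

Heun: k1 = f(t_n, p_n); k2 = f(t_n + h, p_n + h·k1); p_{n+1} = p_n + (h/2)·(k1 + k2).
t=1.000000, p=-0.200000:
  k1 = f(1.000000, -0.200000) = -2.384000
  k2 = f(1.290000, -0.891360) = -3.721387
  p ← -0.200000 + (0.29/2)·(-2.384000 + (-3.721387)) = -1.085281
t=1.290000, p=-1.085281:
  k1 = f(1.290000, -1.085281) = -3.919187
  k2 = f(1.580000, -2.221845) = -5.710682
  p ← -1.085281 + (0.29/2)·(-3.919187 + (-5.710682)) = -2.481612
t=1.580000, p=-2.481612:
  k1 = f(1.580000, -2.481612) = -5.975644
  k2 = f(1.870000, -4.214549) = -8.375440
  p ← -2.481612 + (0.29/2)·(-5.975644 + (-8.375440)) = -4.562519
p(1.87) ≈ -4.5625

-4.5625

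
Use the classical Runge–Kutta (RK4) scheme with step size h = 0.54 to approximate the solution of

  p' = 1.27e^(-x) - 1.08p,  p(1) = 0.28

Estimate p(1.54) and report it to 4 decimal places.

RK4: k1 = f(x_n, p_n); k2 = f(x_n + h/2, p_n + (h/2)·k1); k3 = f(x_n + h/2, p_n + (h/2)·k2); k4 = f(x_n + h, p_n + h·k3); p_{n+1} = p_n + (h/6)·(k1 + 2k2 + 2k3 + k4).
x=1.000000, p=0.280000:
  k1 = f(1.000000, 0.280000) = 0.164807
  k2 = f(1.270000, 0.324498) = 0.006198
  k3 = f(1.270000, 0.281674) = 0.052449
  k4 = f(1.540000, 0.308322) = -0.060724
  p ← 0.280000 + (0.54/6)·(k1 + 2k2 + 2k3 + k4) = 0.299924
p(1.54) ≈ 0.2999

0.2999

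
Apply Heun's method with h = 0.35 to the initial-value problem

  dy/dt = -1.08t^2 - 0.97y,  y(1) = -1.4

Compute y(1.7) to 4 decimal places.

-1.8327

Heun: k1 = f(t_n, y_n); k2 = f(t_n + h, y_n + h·k1); y_{n+1} = y_n + (h/2)·(k1 + k2).
t=1.000000, y=-1.400000:
  k1 = f(1.000000, -1.400000) = 0.278000
  k2 = f(1.350000, -1.302700) = -0.704681
  y ← -1.400000 + (0.35/2)·(0.278000 + (-0.704681)) = -1.474669
t=1.350000, y=-1.474669:
  k1 = f(1.350000, -1.474669) = -0.537871
  k2 = f(1.700000, -1.662924) = -1.508164
  y ← -1.474669 + (0.35/2)·(-0.537871 + (-1.508164)) = -1.832725
y(1.7) ≈ -1.8327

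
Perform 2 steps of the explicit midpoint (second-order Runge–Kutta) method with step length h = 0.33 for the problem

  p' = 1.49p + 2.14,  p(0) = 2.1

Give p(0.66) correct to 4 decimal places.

7.7595

Midpoint: k1 = f(t_n, p_n); k2 = f(t_n + h/2, p_n + (h/2)·k1); p_{n+1} = p_n + h·k2.
t=0.000000, p=2.100000:
  k1 = f(0.000000, 2.100000) = 5.269000
  k2 = f(0.165000, 2.969385) = 6.564384
  p ← 2.100000 + 0.33·6.564384 = 4.266247
t=0.330000, p=4.266247:
  k1 = f(0.330000, 4.266247) = 8.496707
  k2 = f(0.495000, 5.668203) = 10.585623
  p ← 4.266247 + 0.33·10.585623 = 7.759502
p(0.66) ≈ 7.7595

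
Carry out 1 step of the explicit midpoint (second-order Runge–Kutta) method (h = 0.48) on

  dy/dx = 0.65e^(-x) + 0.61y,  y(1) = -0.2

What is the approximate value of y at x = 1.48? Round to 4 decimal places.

-0.1600

Midpoint: k1 = f(x_n, y_n); k2 = f(x_n + h/2, y_n + (h/2)·k1); y_{n+1} = y_n + h·k2.
x=1.000000, y=-0.200000:
  k1 = f(1.000000, -0.200000) = 0.117122
  k2 = f(1.240000, -0.171891) = 0.083246
  y ← -0.200000 + 0.48·0.083246 = -0.160042
y(1.48) ≈ -0.1600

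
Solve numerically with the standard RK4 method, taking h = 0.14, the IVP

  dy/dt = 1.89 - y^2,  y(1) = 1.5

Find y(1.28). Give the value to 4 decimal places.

RK4: k1 = f(t_n, y_n); k2 = f(t_n + h/2, y_n + (h/2)·k1); k3 = f(t_n + h/2, y_n + (h/2)·k2); k4 = f(t_n + h, y_n + h·k3); y_{n+1} = y_n + (h/6)·(k1 + 2k2 + 2k3 + k4).
t=1.000000, y=1.500000:
  k1 = f(1.000000, 1.500000) = -0.360000
  k2 = f(1.070000, 1.474800) = -0.285035
  k3 = f(1.070000, 1.480048) = -0.300541
  k4 = f(1.140000, 1.457924) = -0.235543
  y ← 1.500000 + (0.14/6)·(k1 + 2k2 + 2k3 + k4) = 1.458777
t=1.140000, y=1.458777:
  k1 = f(1.140000, 1.458777) = -0.238031
  k2 = f(1.210000, 1.442115) = -0.189696
  k3 = f(1.210000, 1.445498) = -0.199466
  k4 = f(1.280000, 1.430852) = -0.157337
  y ← 1.458777 + (0.14/6)·(k1 + 2k2 + 2k3 + k4) = 1.431391
y(1.28) ≈ 1.4314

1.4314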